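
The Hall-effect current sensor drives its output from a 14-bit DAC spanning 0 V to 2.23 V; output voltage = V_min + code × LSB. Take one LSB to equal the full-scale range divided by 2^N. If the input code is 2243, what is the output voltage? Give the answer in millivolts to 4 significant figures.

Range is 2.23 V. LSB = 2.23 V / 2^14.
V_out = 0 + 2243 × (2.23/16384) V
      = 0 V + 0.305291 V = 0.305291 V.

305.3 mV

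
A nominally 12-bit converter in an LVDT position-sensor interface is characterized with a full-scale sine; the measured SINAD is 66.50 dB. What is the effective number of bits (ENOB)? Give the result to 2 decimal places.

10.75 bits

ENOB = (66.50 − 1.76)/6.02 = 10.7542 bits.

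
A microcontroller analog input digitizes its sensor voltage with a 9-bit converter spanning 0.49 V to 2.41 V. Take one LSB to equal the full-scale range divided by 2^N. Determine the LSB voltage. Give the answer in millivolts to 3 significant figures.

3.75 mV

The full-scale span is 2.41 − (0.49) = 1.92 V.
Number of codes = 2^9 = 512.
LSB = 1.92 V / 2^9 = 3.75 mV.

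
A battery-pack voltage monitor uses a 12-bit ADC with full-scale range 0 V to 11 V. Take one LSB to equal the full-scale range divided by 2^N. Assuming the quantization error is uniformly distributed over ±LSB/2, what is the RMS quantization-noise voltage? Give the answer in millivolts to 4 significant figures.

0.7753 mV

Range is 11 V.
LSB = 11 V ÷ 2^12 = 11/4096 V = 2.68555 mV.
For a uniform distribution on [−LSB/2, +LSB/2], V_rms = LSB/√12 = 2.68555 mV/3.4641 = 0.7753 mV.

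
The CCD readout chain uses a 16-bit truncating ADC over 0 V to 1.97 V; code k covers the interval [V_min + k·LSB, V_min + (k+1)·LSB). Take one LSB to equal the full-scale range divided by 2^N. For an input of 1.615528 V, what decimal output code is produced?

Range is 1.97 V. LSB = 1.97 V / 2^16 ≈ 30.06 µV.
code = ⌊(V_in − V_min)/LSB⌋ = ⌊(V_in − V_min) × 2^16 / range⌋
     = ⌊(1.615528 − (0)) × 65536 / 1.97⌋ = ⌊1.615528 × 65536/1.97⌋
     = ⌊53743.778⌋ = 53743.

53743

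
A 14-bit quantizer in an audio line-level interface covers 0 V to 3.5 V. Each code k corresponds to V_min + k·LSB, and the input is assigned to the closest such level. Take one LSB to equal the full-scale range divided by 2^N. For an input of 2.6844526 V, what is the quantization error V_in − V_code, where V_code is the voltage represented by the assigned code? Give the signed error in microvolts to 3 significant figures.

Span = 3.5 V. LSB = 3.5 V / 2^14 ≈ 213.6 µV.
(2.6844526 − (0)) / LSB = 2.6844526 × 16384/3.5 = 12566.3061. Nearest integer: k = 12566.
Reconstructed level: 0 + 12566 × 3.5/16384 V = 2.6843872070 V.
V_in − V_code = 2.6844526 − (2.6843872070) = +65.4 µV.

+65.4 µV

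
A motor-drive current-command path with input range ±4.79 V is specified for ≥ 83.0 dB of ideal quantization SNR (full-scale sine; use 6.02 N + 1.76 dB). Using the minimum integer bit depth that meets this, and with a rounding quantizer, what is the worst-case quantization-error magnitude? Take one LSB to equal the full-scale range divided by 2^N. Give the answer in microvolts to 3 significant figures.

Span: 4.79 V − (-4.79 V) = 9.58 V.
6.02 N + 1.76 ≥ 83.0 gives N ≥ 13.495, so the minimum integer is 14.
One LSB is 9.58 V / 16384 = 0.58472 mV.
|e|_max = LSB/2 = 292 µV.

292 µV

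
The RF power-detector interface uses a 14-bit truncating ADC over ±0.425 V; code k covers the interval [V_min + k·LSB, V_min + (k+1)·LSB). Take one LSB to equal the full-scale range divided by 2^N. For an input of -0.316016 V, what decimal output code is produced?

Range = 0.425 − (-0.425) = 0.85 V. LSB = 0.85 V / 2^14 ≈ 51.88 µV.
code = ⌊(V_in − V_min)/LSB⌋ = ⌊(V_in − V_min) × 2^14 / range⌋
     = ⌊(-0.316016 − (-0.425)) × 16384 / 0.85⌋ = ⌊0.108984 × 16384/0.85⌋
     = ⌊2100.699⌋ = 2100.

2100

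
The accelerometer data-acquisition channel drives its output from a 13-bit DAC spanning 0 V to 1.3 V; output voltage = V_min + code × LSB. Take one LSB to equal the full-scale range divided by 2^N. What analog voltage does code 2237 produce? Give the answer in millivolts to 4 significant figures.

Range is 1.3 V. LSB = 1.3 V / 2^13.
V_out = 0 + 2237 × (1.3/8192) V
      = 0 V + 0.354993 V = 0.354993 V.

355.0 mV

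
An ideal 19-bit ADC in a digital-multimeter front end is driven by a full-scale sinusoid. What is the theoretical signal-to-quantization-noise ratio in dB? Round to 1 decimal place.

116.1 dB

6.02(19) + 1.76 = 114.38 + 1.76 = 116.14 dB.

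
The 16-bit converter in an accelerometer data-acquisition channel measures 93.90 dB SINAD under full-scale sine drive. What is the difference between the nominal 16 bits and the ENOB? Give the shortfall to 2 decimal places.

Effective bits = (93.90 − 1.76)/6.02 = 15.3056.
Shortfall = 16 − 15.3056 = 0.6944 bits.

0.69 bits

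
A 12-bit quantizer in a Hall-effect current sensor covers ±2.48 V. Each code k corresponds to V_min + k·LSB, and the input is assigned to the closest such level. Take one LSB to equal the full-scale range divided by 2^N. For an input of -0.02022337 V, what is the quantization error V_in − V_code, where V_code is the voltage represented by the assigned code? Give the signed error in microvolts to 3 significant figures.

The full-scale span is 2.48 − (-2.48) = 4.96 V. LSB = 4.96 V / 2^12 ≈ 1.211 mV.
(V_in − V_min)/LSB = (-0.02022337 − (-2.48)) × 4096/4.96 = 2031.2994 → nearest code k = 2031.
V_code = V_min + k × range/2^12 = -2.48 + 2031 × 4.96/4096 = -0.02058593750 V.
Error = V_in − V_code = -0.02022337 − (-0.02058593750) = +363 µV.

+363 µV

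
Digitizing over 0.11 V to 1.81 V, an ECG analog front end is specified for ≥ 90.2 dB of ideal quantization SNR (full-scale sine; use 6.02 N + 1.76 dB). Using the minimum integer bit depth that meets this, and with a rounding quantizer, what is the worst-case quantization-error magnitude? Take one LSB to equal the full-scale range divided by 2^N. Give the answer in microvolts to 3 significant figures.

25.9 µV

Span: 1.81 V − (0.11 V) = 1.7 V.
Solving 6.02 N ≥ 90.2 − 1.76: N ≥ 14.691. Round up → N = 15.
Step size = 1.7/32768 V = 51.880 µV.
Max error for round-to-nearest is LSB/2 = 25.9 µV.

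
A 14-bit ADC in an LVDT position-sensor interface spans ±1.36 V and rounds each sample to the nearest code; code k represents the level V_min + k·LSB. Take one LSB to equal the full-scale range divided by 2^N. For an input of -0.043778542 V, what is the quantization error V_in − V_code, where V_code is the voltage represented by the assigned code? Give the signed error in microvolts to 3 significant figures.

Full-scale range = 1.36 V − (-1.36 V) = 2.72 V. LSB = 2.72 V / 2^14 ≈ 166.0 µV.
(V_in − V_min)/LSB = (-0.043778542 − (-1.36)) × 16384/2.72 = 7928.2987 → nearest code k = 7928.
Reconstructed level: -1.36 + 7928 × 2.72/16384 V = -0.043828125000 V.
e = -0.043778542 − (-0.043828125000) = +49.6 µV.

+49.6 µV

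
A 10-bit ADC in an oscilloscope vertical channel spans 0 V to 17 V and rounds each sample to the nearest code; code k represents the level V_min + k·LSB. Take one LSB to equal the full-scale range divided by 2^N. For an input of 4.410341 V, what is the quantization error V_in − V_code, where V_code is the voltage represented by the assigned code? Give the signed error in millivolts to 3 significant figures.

Range is 17 V. LSB = 17 V / 2^10 ≈ 16.60 mV.
(V_in − V_min)/LSB = (4.410341 − (0)) × 1024/17 = 265.6582 → nearest code k = 266.
Reconstructed level: 0 + 266 × 17/1024 V = 4.416015625 V.
e = 4.410341 − (4.416015625) = −5.67 mV.

−5.67 mV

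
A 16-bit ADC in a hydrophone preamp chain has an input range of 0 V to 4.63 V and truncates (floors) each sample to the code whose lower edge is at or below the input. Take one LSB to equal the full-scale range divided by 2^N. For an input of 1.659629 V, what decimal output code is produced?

23491

V_FS = 4.63 V. LSB = 4.63 V / 2^16 ≈ 70.65 µV.
(V_in − V_min) × 2^16/range = (1.659629 − (0)) × 65536/4.63 = 23491.457.
Floor → code = 23491.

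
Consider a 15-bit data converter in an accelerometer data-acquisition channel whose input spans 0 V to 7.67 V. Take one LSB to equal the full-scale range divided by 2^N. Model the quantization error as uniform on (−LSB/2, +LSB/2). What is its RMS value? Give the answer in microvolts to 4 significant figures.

67.57 µV

V_FS = 7.67 V.
One LSB is 7.67 V / 32768 = 234.070 µV.
For a uniform distribution on [−LSB/2, +LSB/2], V_rms = LSB/√12 = 234.070 µV/3.4641 = 67.57 µV.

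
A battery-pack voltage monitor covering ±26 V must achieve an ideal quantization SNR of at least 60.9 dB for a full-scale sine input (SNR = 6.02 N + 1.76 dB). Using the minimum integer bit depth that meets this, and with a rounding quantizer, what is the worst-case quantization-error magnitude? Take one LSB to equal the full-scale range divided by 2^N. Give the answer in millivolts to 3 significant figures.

Full-scale range = 26 V − (-26 V) = 52 V.
Required N = ⌈(60.9 − 1.76)/6.02⌉ = ⌈9.824⌉ = 10.
LSB = 52 V / 2^10 = 50.781 mV.
Max error for round-to-nearest is LSB/2 = 25.4 mV.

25.4 mV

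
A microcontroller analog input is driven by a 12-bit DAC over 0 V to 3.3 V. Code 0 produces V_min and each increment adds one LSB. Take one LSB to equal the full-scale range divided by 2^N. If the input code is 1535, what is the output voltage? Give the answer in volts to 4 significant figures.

1.237 V

Full-scale range = 3.3 V. LSB = 3.3 V / 2^12.
Output = V_min + (1535/4096) × range = 0 + 0.374756 × 3.3 V
      = 0 V + 1.23669 V = 1.23669 V.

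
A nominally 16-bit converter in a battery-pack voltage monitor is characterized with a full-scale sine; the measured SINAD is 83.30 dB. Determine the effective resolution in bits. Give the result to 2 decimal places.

(83.30 − 1.76) / 6.02 = 81.54/6.02 = 13.5449 effective bits.

13.54 bits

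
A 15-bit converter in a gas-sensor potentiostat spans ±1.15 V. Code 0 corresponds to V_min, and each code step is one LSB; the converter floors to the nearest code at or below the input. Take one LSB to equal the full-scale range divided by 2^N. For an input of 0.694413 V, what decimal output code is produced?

26277

Span: 1.15 V − (-1.15 V) = 2.3 V. LSB = 2.3 V / 2^15 ≈ 70.19 µV.
code = ⌊(V_in − V_min)/LSB⌋ = ⌊(V_in − V_min) × 2^15 / range⌋
     = ⌊(0.694413 − (-1.15)) × 32768 / 2.3⌋ = ⌊1.844413 × 32768/2.3⌋
     = ⌊26277.272⌋ = 26277.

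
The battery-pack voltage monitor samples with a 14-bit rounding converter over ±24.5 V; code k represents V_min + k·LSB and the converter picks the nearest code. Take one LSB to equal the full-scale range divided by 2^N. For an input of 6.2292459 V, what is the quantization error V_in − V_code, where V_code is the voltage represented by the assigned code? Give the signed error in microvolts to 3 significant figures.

Range = 24.5 − (-24.5) = 49 V. LSB = 49 V / 2^14 ≈ 2.991 mV.
Position in LSBs: (6.2292459 − (-24.5)) × 16384/49 = 10274.8564; rounding gives k = 10275.
Reconstructed level: -24.5 + 10275 × 49/16384 V = 6.2296752930 V.
Error = V_in − V_code = 6.2292459 − (6.2296752930) = −429 µV.

−429 µV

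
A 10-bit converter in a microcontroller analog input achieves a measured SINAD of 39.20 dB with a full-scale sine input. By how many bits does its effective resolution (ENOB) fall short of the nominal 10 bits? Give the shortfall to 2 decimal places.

3.78 bits

Effective bits = (39.20 − 1.76)/6.02 = 6.2193.
10 − 6.2193 = 3.78 bits below nominal.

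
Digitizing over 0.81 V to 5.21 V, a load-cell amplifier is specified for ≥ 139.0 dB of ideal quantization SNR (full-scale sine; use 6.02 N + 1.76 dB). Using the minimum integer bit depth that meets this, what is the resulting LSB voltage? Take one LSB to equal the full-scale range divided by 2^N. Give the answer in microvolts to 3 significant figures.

Range = 5.21 − (0.81) = 4.4 V.
N ≥ (139.0 − 1.76)/6.02 = 22.797 → N_min = 23.
One LSB is 4.4 V / 8388608 = 0.525 µV.

0.525 µV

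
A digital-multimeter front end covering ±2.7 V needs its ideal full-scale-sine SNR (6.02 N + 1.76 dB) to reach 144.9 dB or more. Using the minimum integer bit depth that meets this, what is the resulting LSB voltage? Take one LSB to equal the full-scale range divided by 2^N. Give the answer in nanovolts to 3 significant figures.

322 nV

Range = 2.7 − (-2.7) = 5.4 V.
6.02 N + 1.76 ≥ 144.9 gives N ≥ 23.777, so the minimum integer is 24.
LSB = 5.4 V ÷ 2^24 = 5.4/16777216 V = 322 nV.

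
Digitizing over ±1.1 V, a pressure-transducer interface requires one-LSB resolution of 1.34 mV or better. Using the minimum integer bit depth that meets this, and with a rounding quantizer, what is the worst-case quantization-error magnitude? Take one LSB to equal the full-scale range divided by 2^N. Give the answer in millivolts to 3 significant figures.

The full-scale span is 1.1 − (-1.1) = 2.2 V.
Levels needed ≥ 2.2/1.34 mV = 1642. 2^11 = 2048 suffices, so N_min = 11.
LSB = 2.2 V / 2^11 = 1.0742 mV.
Max error for round-to-nearest is LSB/2 = 0.537 mV.

0.537 mV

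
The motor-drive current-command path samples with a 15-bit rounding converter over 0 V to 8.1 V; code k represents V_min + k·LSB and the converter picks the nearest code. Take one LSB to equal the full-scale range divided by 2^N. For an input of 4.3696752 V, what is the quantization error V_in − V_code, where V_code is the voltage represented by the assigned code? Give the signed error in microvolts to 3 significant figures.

Full-scale range = 8.1 V. LSB = 8.1 V / 2^15 ≈ 247.2 µV.
(4.3696752 − (0)) / LSB = 4.3696752 × 32768/8.1 = 17677.2243. Nearest integer: k = 17677.
V_code = 0 + (17677/32768) × 8.1 = 4.3696197510 V.
V_in − V_code = 4.3696752 − (4.3696197510) = +55.4 µV.

+55.4 µV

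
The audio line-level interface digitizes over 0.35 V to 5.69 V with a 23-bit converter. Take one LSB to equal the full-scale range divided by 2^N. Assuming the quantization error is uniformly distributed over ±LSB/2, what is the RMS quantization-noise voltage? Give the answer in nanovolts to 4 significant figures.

183.8 nV

Full-scale range = 5.69 V − (0.35 V) = 5.34 V.
One LSB is 5.34 V / 8388608 = 0.636578 µV.
V_rms = LSB/√12 = 0.636578 µV / √12 = 183.8 nV.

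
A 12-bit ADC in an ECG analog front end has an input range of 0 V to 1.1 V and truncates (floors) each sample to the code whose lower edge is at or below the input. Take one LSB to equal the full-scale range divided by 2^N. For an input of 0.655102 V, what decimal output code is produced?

2439

Full-scale range = 1.1 V. LSB = 1.1 V / 2^12 ≈ 268.6 µV.
(V_in − V_min) × 2^12/range = (0.655102 − (0)) × 4096/1.1 = 2439.362.
Floor → code = 2439.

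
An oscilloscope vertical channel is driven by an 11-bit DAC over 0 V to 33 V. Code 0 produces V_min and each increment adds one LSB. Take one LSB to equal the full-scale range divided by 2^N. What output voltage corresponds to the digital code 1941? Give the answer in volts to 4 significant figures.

Full-scale range = 33 V. LSB = 33 V / 2^11.
V_out = 0 + 1941 × (33/2048) V
      = 0 V + 31.2759 V = 31.2759 V.

31.28 V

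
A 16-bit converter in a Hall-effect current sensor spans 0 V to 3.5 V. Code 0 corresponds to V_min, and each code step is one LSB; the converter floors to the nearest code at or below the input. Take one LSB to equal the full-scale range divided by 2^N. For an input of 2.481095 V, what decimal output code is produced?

46457

Range is 3.5 V. LSB = 3.5 V / 2^16 ≈ 53.41 µV.
code = ⌊(V_in − V_min)/LSB⌋ = ⌊(V_in − V_min) × 2^16 / range⌋
     = ⌊(2.481095 − (0)) × 65536 / 3.5⌋ = ⌊2.481095 × 65536/3.5⌋
     = ⌊46457.441⌋ = 46457.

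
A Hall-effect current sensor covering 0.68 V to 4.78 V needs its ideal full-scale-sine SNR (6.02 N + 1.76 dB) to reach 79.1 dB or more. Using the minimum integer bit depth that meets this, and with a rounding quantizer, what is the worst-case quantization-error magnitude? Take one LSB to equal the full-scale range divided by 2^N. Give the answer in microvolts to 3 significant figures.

250 µV

Full-scale range = 4.78 V − (0.68 V) = 4.1 V.
Required N = ⌈(79.1 − 1.76)/6.02⌉ = ⌈12.847⌉ = 13.
LSB = 4.1 V ÷ 2^13 = 4.1/8192 V = 0.50049 mV.
Max error for round-to-nearest is LSB/2 = 250 µV.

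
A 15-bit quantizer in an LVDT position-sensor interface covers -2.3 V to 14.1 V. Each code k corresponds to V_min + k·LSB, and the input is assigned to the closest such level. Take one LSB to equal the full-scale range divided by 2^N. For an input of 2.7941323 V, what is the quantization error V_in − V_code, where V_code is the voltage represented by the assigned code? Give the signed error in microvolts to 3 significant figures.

+163 µV

Range = 14.1 − (-2.3) = 16.4 V. LSB = 16.4 V / 2^15 ≈ 0.5005 mV.
(V_in − V_min)/LSB = (2.7941323 − (-2.3)) × 32768/16.4 = 10178.3248 → nearest code k = 10178.
V_code = -2.3 + (10178/32768) × 16.4 = 2.7939697266 V.
e = 2.7941323 − (2.7939697266) = +163 µV.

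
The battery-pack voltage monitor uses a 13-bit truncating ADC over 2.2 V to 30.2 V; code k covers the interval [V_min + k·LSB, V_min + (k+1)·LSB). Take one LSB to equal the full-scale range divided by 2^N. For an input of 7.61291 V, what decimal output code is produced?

Span: 30.2 V − (2.2 V) = 28 V. LSB = 28 V / 2^13 ≈ 3.418 mV.
V_in − V_min = 7.61291 − (2.2) = 5.41291 V.
Divide by LSB: 5.41291 × 8192/28 = 1583.6628.
Truncating gives code 1583.

1583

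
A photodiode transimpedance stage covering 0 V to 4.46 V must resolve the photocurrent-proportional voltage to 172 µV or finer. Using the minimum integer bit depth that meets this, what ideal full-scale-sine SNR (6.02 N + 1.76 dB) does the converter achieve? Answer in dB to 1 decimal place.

V_FS = 4.46 V.
4.46 V / 172 µV = 25930. Since 2^14 = 16384 and 2^15 = 32768, N = 15.
SNR = 6.02 × 15 + 1.76 = 92.06 dB.

92.1 dB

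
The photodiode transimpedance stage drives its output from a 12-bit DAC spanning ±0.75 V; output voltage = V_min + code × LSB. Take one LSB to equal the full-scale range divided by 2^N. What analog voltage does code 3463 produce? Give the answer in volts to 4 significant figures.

Full-scale range = 0.75 V − (-0.75 V) = 1.5 V. LSB = 1.5 V / 2^12.
V_out = -0.75 + 3463 × (1.5/4096) V
      = -0.75 V + 1.26819 V = 0.518188 V.

0.5182 V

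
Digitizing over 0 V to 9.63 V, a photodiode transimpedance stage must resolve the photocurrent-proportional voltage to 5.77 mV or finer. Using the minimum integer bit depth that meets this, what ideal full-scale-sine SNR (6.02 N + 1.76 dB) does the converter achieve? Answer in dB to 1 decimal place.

Range is 9.63 V.
9.63 V / 5.77 mV = 1669. Since 2^10 = 1024 and 2^11 = 2048, N = 11.
6.02(11) + 1.76 = 67.98 dB.

68.0 dB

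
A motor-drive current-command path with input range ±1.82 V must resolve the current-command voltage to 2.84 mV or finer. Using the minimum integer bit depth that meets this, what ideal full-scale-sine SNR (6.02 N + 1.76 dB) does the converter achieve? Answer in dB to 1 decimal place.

68.0 dB

Span: 1.82 V − (-1.82 V) = 3.64 V.
Levels needed ≥ 3.64/2.84 mV = 1282. 2^11 = 2048 suffices, so N_min = 11.
6.02(11) + 1.76 = 67.98 dB.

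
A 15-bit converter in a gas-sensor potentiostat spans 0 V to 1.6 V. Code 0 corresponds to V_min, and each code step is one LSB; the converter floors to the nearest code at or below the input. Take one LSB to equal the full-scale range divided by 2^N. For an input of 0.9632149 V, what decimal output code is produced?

19726

V_FS = 1.6 V. LSB = 1.6 V / 2^15 ≈ 48.83 µV.
(V_in − V_min) × 2^15/range = (0.9632149 − (0)) × 32768/1.6 = 19726.641.
Floor → code = 19726.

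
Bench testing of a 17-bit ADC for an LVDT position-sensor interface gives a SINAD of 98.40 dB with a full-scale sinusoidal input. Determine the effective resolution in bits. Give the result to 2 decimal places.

16.05 bits

ENOB = (SINAD − 1.76) / 6.02 = (98.40 − 1.76) / 6.02 = 96.64 / 6.02 = 16.0532.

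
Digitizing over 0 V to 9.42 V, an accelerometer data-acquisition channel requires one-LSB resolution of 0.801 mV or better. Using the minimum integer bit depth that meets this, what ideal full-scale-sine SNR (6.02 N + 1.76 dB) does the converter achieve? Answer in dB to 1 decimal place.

Span = 9.42 V.
Required number of levels: 9.42/0.801 mV = 11760; smallest N with 2^N ≥ that is 14.
SNR = 6.02 × 14 + 1.76 = 86.04 dB.

86.0 dB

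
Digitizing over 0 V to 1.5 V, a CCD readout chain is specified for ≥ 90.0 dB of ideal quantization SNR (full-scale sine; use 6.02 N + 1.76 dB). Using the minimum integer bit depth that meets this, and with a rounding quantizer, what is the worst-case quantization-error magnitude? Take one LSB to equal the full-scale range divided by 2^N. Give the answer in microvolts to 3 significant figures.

22.9 µV

Range is 1.5 V.
6.02 N + 1.76 ≥ 90.0 gives N ≥ 14.658, so the minimum integer is 15.
Step size = 1.5/32768 V = 45.776 µV.
Half an LSB is 22.9 µV.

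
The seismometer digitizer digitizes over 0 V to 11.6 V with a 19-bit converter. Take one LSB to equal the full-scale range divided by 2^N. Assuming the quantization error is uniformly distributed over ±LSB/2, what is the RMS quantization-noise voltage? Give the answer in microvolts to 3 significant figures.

6.39 µV

Span = 11.6 V.
One LSB is 11.6 V / 524288 = 22.125 µV.
σ_q = LSB/√12 = 22.125 µV/3.4641 = 6.39 µV.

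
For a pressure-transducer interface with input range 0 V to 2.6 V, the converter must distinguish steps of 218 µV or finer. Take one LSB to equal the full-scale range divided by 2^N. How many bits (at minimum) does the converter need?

Span = 2.6 V.
Levels needed ≥ 2.6/218 µV = 11930. 2^14 = 16384 suffices, so N_min = 14.

14 bits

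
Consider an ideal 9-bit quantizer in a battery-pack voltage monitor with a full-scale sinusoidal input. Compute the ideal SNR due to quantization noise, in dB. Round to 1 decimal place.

6.02(9) + 1.76 = 54.18 + 1.76 = 55.94 dB.

55.9 dB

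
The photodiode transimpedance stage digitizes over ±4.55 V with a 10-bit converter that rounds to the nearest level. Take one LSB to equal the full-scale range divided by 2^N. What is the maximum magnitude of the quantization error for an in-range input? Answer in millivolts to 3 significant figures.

The full-scale span is 4.55 − (-4.55) = 9.1 V.
LSB = 9.1 V ÷ 2^10 = 9.1/1024 V = 8.8867 mV.
Worst-case error for round-to-nearest is half an LSB: 4.44 mV.

4.44 mV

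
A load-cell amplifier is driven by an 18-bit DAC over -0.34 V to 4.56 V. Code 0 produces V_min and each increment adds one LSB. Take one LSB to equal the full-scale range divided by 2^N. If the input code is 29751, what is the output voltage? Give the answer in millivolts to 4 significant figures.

The full-scale span is 4.56 − (-0.34) = 4.9 V. LSB = 4.9 V / 2^18.
V_out = -0.34 + 29751 × (4.9/262144) V
      = -0.34 V + 0.556106 V = 0.216106 V.

216.1 mV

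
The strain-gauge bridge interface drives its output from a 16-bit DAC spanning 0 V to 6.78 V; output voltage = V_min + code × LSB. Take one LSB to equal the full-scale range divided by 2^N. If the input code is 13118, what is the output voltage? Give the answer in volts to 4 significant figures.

1.357 V

Full-scale range = 6.78 V. LSB = 6.78 V / 2^16.
V_out = V_min + code × LSB = 0 V + 13118 × 6.78 V / 65536
      = 0 + 1.35712 = 1.35712 V.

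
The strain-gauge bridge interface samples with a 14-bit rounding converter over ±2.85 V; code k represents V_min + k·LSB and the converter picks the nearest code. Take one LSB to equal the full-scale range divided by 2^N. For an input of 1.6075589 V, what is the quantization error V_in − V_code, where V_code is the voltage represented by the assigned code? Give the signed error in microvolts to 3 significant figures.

Range = 2.85 − (-2.85) = 5.7 V. LSB = 5.7 V / 2^14 ≈ 347.9 µV.
Position in LSBs: (1.6075589 − (-2.85)) × 16384/5.7 = 12812.7447; rounding gives k = 12813.
V_code = V_min + k × range/2^14 = -2.85 + 12813 × 5.7/16384 = 1.6076477051 V.
V_in − V_code = 1.6075589 − (1.6076477051) = −88.8 µV.

−88.8 µV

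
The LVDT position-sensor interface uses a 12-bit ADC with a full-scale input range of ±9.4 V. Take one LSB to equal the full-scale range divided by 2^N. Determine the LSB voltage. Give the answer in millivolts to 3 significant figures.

4.59 mV

The full-scale span is 9.4 − (-9.4) = 18.8 V.
2^12 = 4096 levels.
LSB = 18.8 V ÷ 2^12 = 18.8/4096 V = 4.59 mV.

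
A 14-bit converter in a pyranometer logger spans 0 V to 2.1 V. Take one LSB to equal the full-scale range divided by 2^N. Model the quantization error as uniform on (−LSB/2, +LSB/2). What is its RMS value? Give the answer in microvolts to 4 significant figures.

37.00 µV

V_FS = 2.1 V.
LSB = 2.1 V / 2^14 = 128.174 µV.
V_rms = LSB/√12 = 128.174 µV / √12 = 37.00 µV.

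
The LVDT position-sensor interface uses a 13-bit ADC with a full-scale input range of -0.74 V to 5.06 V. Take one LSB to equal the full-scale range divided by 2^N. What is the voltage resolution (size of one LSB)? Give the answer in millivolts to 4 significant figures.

The full-scale span is 5.06 − (-0.74) = 5.8 V.
There are 2^13 = 8192 steps.
One LSB is 5.8 V / 8192 = 0.7080 mV.

0.7080 mV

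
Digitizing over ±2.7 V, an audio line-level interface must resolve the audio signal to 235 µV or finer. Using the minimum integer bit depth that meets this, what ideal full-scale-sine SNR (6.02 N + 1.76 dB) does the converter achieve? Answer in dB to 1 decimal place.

Span: 2.7 V − (-2.7 V) = 5.4 V.
Need 2^N ≥ 5.4 V / 235 µV = 22980 → N_min = 15.
6.02(15) + 1.76 = 92.06 dB.

92.1 dB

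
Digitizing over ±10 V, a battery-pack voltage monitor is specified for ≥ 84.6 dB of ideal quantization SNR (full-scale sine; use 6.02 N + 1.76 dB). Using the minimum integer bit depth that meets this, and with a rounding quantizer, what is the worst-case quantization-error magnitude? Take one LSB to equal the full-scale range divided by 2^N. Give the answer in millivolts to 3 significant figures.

The full-scale span is 10 − (-10) = 20 V.
Solving 6.02 N ≥ 84.6 − 1.76: N ≥ 13.761. Round up → N = 14.
LSB = 20 V / 2^14 = 1.2207 mV.
Max error for round-to-nearest is LSB/2 = 0.610 mV.

0.610 mV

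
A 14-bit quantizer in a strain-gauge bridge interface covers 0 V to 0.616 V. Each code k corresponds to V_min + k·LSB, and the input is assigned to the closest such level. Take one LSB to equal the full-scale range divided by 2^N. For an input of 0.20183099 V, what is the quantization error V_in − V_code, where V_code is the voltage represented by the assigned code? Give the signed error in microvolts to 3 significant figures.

V_FS = 0.616 V. LSB = 0.616 V / 2^14 ≈ 37.60 µV.
(V_in − V_min)/LSB = (0.20183099 − (0)) × 16384/0.616 = 5368.1801 → nearest code k = 5368.
V_code = V_min + k × range/2^14 = 0 + 5368 × 0.616/16384 = 0.20182421875 V.
e = 0.20183099 − (0.20182421875) = +6.77 µV.

+6.77 µV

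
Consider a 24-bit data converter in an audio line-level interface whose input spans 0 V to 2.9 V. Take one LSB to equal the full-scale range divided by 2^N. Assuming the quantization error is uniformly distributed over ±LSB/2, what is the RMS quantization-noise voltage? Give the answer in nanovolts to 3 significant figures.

Full-scale range = 2.9 V.
One LSB is 2.9 V / 16777216 = 172.85 nV.
For a uniform distribution on [−LSB/2, +LSB/2], V_rms = LSB/√12 = 172.85 nV/3.4641 = 49.9 nV.

49.9 nV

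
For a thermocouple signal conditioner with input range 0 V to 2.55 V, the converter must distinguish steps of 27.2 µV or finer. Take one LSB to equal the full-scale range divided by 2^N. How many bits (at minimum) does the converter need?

17 bits

V_FS = 2.55 V.
2.55 V / 27.2 µV = 93750. Since 2^16 = 65536 and 2^17 = 131072, N = 17.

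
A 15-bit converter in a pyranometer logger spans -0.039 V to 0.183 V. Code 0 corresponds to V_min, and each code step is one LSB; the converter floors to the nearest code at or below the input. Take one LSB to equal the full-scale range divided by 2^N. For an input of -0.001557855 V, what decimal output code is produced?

5526

Full-scale range = 0.183 V − (-0.039 V) = 0.222 V. LSB = 0.222 V / 2^15 ≈ 6.775 µV.
(V_in − V_min) × 2^15/range = (-0.001557855 − (-0.039)) × 32768/0.222 = 5526.596.
Floor → code = 5526.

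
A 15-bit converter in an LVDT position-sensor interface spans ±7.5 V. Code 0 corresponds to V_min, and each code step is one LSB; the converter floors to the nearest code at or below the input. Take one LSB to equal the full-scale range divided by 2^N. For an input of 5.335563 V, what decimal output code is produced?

Range = 7.5 − (-7.5) = 15 V. LSB = 15 V / 2^15 ≈ 457.8 µV.
V_in − V_min = 5.335563 − (-7.5) = 12.835563 V.
Divide by LSB: 12.835563 × 32768/15 = 28039.7152.
Truncating gives code 28039.

28039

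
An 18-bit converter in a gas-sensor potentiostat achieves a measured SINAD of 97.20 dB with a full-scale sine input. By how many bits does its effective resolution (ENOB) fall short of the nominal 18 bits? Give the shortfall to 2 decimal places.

2.15 bits

Effective bits = (97.20 − 1.76)/6.02 = 15.8538.
Lost resolution: 18 − 15.8538 = 2.1462 bits.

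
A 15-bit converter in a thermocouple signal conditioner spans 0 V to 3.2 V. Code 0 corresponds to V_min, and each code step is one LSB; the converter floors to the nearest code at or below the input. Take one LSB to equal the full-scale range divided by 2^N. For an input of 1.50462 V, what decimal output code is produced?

Full-scale range = 3.2 V. LSB = 3.2 V / 2^15 ≈ 97.66 µV.
code = ⌊(V_in − V_min)/LSB⌋ = ⌊(V_in − V_min) × 2^15 / range⌋
     = ⌊(1.50462 − (0)) × 32768 / 3.2⌋ = ⌊1.50462 × 32768/3.2⌋
     = ⌊15407.309⌋ = 15407.

15407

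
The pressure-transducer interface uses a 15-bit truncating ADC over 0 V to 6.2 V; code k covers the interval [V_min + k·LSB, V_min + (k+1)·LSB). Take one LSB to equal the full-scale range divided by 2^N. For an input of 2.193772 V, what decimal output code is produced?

11594

V_FS = 6.2 V. LSB = 6.2 V / 2^15 ≈ 189.2 µV.
(V_in − V_min) × 2^15/range = (2.193772 − (0)) × 32768/6.2 = 11594.439.
Floor → code = 11594.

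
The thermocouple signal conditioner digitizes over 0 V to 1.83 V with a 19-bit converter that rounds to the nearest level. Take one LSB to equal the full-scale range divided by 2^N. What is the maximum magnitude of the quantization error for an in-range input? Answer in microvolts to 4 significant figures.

1.745 µV

Full-scale range = 1.83 V.
One LSB is 1.83 V / 524288 = 3.49045 µV.
A rounding quantizer has |error| ≤ LSB/2 = 1.745 µV.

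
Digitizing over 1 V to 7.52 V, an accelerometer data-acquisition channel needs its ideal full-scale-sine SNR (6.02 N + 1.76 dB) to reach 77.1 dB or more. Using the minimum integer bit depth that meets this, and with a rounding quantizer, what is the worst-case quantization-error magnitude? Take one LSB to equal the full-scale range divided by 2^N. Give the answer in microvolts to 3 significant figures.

398 µV

Span: 7.52 V − (1 V) = 6.52 V.
N ≥ (77.1 − 1.76)/6.02 = 12.515 → N_min = 13.
LSB = 6.52 V ÷ 2^13 = 6.52/8192 V = 0.79590 mV.
Max error for round-to-nearest is LSB/2 = 398 µV.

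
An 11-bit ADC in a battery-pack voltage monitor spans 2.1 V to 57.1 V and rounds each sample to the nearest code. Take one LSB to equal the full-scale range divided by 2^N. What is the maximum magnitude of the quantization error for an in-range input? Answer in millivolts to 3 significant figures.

13.4 mV

Span: 57.1 V − (2.1 V) = 55 V.
Step size = 55/2048 V = 26.855 mV.
A rounding quantizer has |error| ≤ LSB/2 = 13.4 mV.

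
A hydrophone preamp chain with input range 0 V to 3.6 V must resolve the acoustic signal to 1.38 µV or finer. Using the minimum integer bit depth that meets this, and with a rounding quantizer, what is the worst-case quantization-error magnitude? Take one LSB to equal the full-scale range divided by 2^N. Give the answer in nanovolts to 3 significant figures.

429 nV

V_FS = 3.6 V.
3.6 V / 1.38 µV = 2.609e6. Since 2^21 = 2097152 and 2^22 = 4194304, N = 22.
LSB = 3.6 V / 2^22 = 0.85831 µV.
Max error for round-to-nearest is LSB/2 = 429 nV.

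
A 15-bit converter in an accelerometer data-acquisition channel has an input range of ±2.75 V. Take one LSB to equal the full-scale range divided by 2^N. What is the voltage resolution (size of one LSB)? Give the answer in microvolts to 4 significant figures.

167.8 µV

Full-scale range = 2.75 V − (-2.75 V) = 5.5 V.
There are 2^15 = 32768 steps.
One LSB is 5.5 V / 32768 = 167.8 µV.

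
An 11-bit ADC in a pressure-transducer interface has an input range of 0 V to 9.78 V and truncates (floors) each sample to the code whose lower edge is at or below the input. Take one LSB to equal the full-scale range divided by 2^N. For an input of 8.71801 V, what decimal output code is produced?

1825

Span = 9.78 V. LSB = 9.78 V / 2^11 ≈ 4.775 mV.
V_in − V_min = 8.71801 − (0) = 8.71801 V.
Divide by LSB: 8.71801 × 2048/9.78 = 1825.6119.
Truncating gives code 1825.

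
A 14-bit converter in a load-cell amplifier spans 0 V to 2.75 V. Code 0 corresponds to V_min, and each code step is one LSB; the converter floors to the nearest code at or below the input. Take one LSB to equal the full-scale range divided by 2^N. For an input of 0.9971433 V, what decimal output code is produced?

Full-scale range = 2.75 V. LSB = 2.75 V / 2^14 ≈ 167.8 µV.
code = ⌊(V_in − V_min)/LSB⌋ = ⌊(V_in − V_min) × 2^14 / range⌋
     = ⌊(0.9971433 − (0)) × 16384 / 2.75⌋ = ⌊0.9971433 × 16384/2.75⌋
     = ⌊5940.798⌋ = 5940.

5940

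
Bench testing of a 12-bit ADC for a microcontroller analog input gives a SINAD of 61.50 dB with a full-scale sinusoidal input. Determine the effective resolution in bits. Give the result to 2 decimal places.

ENOB = (61.50 − 1.76)/6.02 = 9.9236 bits.

9.92 bits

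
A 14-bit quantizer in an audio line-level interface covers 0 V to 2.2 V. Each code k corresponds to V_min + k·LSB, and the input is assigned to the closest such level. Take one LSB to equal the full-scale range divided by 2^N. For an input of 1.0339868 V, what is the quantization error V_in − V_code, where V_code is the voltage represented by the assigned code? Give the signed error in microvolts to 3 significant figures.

Range is 2.2 V. LSB = 2.2 V / 2^14 ≈ 134.3 µV.
(V_in − V_min)/LSB = (1.0339868 − (0)) × 16384/2.2 = 7700.3817 → nearest code k = 7700.
Reconstructed level: 0 + 7700 × 2.2/16384 V = 1.0339355469 V.
V_in − V_code = 1.0339868 − (1.0339355469) = +51.3 µV.

+51.3 µV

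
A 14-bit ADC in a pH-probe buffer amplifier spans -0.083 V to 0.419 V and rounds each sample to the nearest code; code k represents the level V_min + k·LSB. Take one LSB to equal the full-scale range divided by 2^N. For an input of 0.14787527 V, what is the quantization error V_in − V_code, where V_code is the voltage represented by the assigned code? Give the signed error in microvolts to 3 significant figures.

Full-scale range = 0.419 V − (-0.083 V) = 0.502 V. LSB = 0.502 V / 2^14 ≈ 30.64 µV.
(V_in − V_min)/LSB = (0.14787527 − (-0.083)) × 16384/0.502 = 7535.1801 → nearest code k = 7535.
V_code = -0.083 + (7535/16384) × 0.502 = 0.14786975098 V.
e = 0.14787527 − (0.14786975098) = +5.52 µV.

+5.52 µV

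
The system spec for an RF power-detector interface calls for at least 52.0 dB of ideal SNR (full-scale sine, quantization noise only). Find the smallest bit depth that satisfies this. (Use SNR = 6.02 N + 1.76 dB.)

Solving 6.02 N ≥ 52.0 − 1.76: N ≥ 8.346. Round up → N = 9.

9 bits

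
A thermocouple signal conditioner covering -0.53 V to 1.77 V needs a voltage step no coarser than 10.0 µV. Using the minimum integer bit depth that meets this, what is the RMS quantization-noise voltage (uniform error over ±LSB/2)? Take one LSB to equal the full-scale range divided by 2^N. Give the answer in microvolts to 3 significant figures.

Span: 1.77 V − (-0.53 V) = 2.3 V.
2.3 V / 10.0 µV = 230000. Since 2^17 = 131072 and 2^18 = 262144, N = 18.
Step size = 2.3/262144 V = 8.7738 µV.
RMS noise = LSB/√12 = 2.53 µV.

2.53 µV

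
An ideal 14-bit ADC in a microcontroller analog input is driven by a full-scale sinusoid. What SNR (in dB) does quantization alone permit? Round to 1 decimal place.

Ideal quantization SNR: 6.02 × 14 + 1.76 dB = 86.0 dB.

86.0 dB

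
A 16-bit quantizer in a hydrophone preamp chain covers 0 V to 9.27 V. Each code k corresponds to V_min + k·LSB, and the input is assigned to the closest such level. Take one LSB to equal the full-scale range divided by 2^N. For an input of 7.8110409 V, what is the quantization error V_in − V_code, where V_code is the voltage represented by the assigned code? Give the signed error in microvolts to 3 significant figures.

Range is 9.27 V. LSB = 9.27 V / 2^16 ≈ 141.4 µV.
Position in LSBs: (7.8110409 − (0)) × 65536/9.27 = 55221.6156; rounding gives k = 55222.
Reconstructed level: 0 + 55222 × 9.27/65536 V = 7.8110952759 V.
V_in − V_code = 7.8110409 − (7.8110952759) = −54.4 µV.

−54.4 µV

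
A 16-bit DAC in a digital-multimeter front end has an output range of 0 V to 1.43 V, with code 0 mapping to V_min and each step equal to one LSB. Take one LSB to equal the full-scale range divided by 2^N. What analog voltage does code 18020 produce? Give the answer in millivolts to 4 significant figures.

393.2 mV

Range is 1.43 V. LSB = 1.43 V / 2^16.
V_out = 0 + 18020 × (1.43/65536) V
      = 0 + 0.393198 = 0.393198 V.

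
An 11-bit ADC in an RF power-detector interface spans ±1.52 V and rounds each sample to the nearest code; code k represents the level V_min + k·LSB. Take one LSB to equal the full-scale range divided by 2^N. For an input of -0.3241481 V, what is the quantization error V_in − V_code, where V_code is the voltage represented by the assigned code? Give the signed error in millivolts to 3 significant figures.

−0.554 mV

Span: 1.52 V − (-1.52 V) = 3.04 V. LSB = 3.04 V / 2^11 ≈ 1.484 mV.
(-0.3241481 − (-1.52)) / LSB = 1.1958519 × 2048/3.04 = 805.6265. Nearest integer: k = 806.
V_code = V_min + k × range/2^11 = -1.52 + 806 × 3.04/2048 = -0.3235937500 V.
Error = V_in − V_code = -0.3241481 − (-0.3235937500) = −0.554 mV.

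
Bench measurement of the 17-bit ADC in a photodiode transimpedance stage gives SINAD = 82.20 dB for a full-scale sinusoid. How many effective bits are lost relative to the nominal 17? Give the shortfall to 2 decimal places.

3.64 bits

N_eff = (82.20 − 1.76)/6.02 = 13.3621 bits.
17 − 13.3621 = 3.64 bits below nominal.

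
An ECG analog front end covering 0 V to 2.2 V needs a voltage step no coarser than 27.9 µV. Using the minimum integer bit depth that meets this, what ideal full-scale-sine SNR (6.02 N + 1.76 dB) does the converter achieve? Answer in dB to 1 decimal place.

104.1 dB

V_FS = 2.2 V.
2.2 V / 27.9 µV = 78850. Since 2^16 = 65536 and 2^17 = 131072, N = 17.
Ideal SNR at N = 17: 6.02·17 + 1.76 = 104.1 dB.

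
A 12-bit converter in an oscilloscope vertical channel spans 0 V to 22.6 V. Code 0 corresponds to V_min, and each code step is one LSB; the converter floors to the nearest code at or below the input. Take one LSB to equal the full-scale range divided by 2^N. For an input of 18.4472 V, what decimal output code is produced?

Span = 22.6 V. LSB = 22.6 V / 2^12 ≈ 5.518 mV.
V_in − V_min = 18.4472 − (0) = 18.4472 V.
Divide by LSB: 18.4472 × 4096/22.6 = 3343.3509.
Truncating gives code 3343.

3343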